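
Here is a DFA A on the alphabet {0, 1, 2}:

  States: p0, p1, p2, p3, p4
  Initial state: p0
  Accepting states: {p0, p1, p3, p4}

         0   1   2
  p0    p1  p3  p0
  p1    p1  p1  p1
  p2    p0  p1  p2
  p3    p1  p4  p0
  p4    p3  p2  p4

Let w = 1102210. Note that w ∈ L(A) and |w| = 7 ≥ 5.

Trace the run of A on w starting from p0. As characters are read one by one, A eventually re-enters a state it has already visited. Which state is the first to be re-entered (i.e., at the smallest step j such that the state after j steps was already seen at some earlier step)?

State sequence: p0 -1-> p3 -1-> p4 -0-> p3 -2-> p0 -2-> p0 -1-> p3 -0-> p1
First repeat at step 3: p3 was already visited.

The earliest repeat is at step j = 3: A is in p3, which it already visited at step i = 1.

p3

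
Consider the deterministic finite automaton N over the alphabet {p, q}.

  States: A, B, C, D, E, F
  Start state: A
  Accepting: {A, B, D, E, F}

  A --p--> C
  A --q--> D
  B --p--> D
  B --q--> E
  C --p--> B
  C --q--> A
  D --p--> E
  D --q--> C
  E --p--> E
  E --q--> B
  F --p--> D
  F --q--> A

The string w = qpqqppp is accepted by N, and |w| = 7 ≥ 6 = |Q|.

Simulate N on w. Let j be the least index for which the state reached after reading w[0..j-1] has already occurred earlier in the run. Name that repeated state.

E

State sequence: A -q-> D -p-> E -q-> B -q-> E -p-> E -p-> E -p-> E
First repeat at step 4: E was already visited.

The earliest repeat is at step j = 4: N is in E, which it already visited at step i = 2.
Pumping length from the standard proof: p = 6 (the number of states). The repeated state found above gives |xy| = j ≤ 6 and |y| = j − i ≥ 1.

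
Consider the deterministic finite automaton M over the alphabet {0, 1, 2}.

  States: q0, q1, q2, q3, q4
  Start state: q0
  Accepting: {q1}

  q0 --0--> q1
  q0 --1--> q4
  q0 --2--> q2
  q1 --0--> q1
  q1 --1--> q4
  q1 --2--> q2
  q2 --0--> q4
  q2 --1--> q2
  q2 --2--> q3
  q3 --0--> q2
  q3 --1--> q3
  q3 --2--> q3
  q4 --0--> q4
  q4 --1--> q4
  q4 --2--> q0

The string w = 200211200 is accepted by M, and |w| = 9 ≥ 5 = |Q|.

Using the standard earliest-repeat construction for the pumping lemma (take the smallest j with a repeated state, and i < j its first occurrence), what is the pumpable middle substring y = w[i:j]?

State sequence: q0 -2-> q2 -0-> q4 -0-> q4 -2-> q0 -1-> q4 -1-> q4 -2-> q0 -0-> q1 -0-> q1
First repeat at step 3: q4 was already visited.

So i = 2, j = 3, giving x = w[0:2] = 20, y = w[2:3] = 0, z = w[3:9] = 211200.
Check: |xy| = 3 ≤ 5 and |y| = 1 ≥ 1. Reading y takes M from q4 back to q4, so every xyⁱz is accepted.

0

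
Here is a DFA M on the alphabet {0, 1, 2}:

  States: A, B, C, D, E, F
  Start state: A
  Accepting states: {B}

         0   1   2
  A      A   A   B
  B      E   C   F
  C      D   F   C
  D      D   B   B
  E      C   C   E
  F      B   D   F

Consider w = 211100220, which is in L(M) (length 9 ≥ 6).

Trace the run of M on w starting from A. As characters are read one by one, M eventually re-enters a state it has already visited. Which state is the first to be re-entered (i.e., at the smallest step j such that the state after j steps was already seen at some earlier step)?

D

State sequence: A -2-> B -1-> C -1-> F -1-> D -0-> D -0-> D -2-> B -2-> F -0-> B
First repeat at step 5: D was already visited.

The earliest repeat is at step j = 5: M is in D, which it already visited at step i = 4.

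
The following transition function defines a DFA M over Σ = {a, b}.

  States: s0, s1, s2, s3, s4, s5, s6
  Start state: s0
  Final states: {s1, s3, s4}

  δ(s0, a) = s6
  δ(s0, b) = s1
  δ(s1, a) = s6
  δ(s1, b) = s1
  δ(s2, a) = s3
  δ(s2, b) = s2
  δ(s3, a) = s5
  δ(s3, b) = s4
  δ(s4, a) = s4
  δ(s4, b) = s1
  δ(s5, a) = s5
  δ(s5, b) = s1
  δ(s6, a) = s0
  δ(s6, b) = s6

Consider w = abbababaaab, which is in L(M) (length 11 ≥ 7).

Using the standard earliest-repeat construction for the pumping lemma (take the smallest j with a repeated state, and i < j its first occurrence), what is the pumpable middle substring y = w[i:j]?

b

Run of M on w = a b b a b a b a a a b:
  step 0: s0  (start)
  step 1: s6  (read a: s0→s6)
  step 2: s6  (read b: s6→s6)   ← first repeat (s6 seen earlier)
  step 3: s6  (read b: s6→s6)
  step 4: s0  (read a: s6→s0)
  step 5: s1  (read b: s0→s1)
  step 6: s6  (read a: s1→s6)
  step 7: s6  (read b: s6→s6)
  step 8: s0  (read a: s6→s0)
  step 9: s6  (read a: s0→s6)
  step 10: s0  (read a: s6→s0)
  step 11: s1  (read b: s0→s1)

So i = 1, j = 2, giving x = w[0:1] = a, y = w[1:2] = b, z = w[2:11] = bababaaab.
Check: |xy| = 2 ≤ 7 and |y| = 1 ≥ 1. Reading y takes M from s6 back to s6, so every xyⁱz is accepted.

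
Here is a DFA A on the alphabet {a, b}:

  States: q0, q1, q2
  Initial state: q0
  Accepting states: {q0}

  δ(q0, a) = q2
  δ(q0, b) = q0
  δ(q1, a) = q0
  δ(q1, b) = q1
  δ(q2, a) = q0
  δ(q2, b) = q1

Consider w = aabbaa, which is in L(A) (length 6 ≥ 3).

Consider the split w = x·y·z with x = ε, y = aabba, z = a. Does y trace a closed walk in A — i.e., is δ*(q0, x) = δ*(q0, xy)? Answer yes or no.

no

Run of A on the first 5 characters of w = a a b b a:
  step 0: q0  (start)
  step 1: q2  (read a: q0→q2)
  step 2: q0  (read a: q2→q0)
  step 3: q0  (read b: q0→q0)
  step 4: q0  (read b: q0→q0)
  step 5: q2  (read a: q0→q2)

After x (step 0): q0. After xy (step 5): q2.
They differ (q0 ≠ q2), so y is not a cycle from the state after x; this split is not the one the pumping-lemma construction produces, and pumping y need not keep the string in L(A).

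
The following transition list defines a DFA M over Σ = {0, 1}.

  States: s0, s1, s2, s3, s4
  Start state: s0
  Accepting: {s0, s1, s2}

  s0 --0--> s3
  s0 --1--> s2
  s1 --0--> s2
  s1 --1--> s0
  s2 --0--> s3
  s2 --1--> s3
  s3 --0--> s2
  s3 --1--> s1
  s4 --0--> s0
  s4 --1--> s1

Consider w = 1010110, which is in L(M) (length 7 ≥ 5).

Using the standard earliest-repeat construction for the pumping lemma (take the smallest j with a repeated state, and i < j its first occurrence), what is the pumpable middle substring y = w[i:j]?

Run of M on w = 1 0 1 0 1 1 0:
  step 0: s0  (start)
  step 1: s2  (read 1: s0→s2)
  step 2: s3  (read 0: s2→s3)
  step 3: s1  (read 1: s3→s1)
  step 4: s2  (read 0: s1→s2)   ← first repeat (s2 seen earlier)
  step 5: s3  (read 1: s2→s3)
  step 6: s1  (read 1: s3→s1)
  step 7: s2  (read 0: s1→s2)

So i = 1, j = 4, giving x = w[0:1] = 1, y = w[1:4] = 010, z = w[4:7] = 110.
Check: |xy| = 4 ≤ 5 and |y| = 3 ≥ 1. Reading y takes M from s2 back to s2, so every xyⁱz is accepted.

010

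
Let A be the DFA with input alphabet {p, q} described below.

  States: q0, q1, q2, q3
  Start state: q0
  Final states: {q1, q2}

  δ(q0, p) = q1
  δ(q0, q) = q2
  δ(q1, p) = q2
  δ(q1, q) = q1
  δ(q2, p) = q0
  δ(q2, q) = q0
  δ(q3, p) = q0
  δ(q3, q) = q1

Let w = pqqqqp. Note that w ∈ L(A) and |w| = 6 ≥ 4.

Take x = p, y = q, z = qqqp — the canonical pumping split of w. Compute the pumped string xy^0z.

xy⁰z = xz = p·qqqp = pqqqp.
Reading y = q takes A from q1 back to q1, so after x the machine is still in q1, and z then leads to the accepting state q2. Hence pqqqp ∈ L(A).

pqqqp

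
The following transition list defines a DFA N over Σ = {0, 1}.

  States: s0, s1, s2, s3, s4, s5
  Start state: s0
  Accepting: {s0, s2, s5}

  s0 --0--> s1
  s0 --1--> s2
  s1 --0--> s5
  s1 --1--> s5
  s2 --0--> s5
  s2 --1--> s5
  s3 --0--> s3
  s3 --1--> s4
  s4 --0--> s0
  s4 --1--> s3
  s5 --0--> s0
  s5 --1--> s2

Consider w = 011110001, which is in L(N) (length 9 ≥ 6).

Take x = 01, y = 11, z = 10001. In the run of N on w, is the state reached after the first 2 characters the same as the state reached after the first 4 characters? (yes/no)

Run of N on the first 4 characters of w = 0 1 1 1:
  step 0: s0  (start)
  step 1: s1  (read 0: s0→s1)
  step 2: s5  (read 1: s1→s5)
  step 3: s2  (read 1: s5→s2)
  step 4: s5  (read 1: s2→s5)

After x (step 2): s5. After xy (step 4): s5.
They match, so y = 11 drives N around a cycle from s5 back to itself; pumping y any number of times keeps N in s5 before reading z, and xyⁱz ∈ L(N) for every i ≥ 0.

yes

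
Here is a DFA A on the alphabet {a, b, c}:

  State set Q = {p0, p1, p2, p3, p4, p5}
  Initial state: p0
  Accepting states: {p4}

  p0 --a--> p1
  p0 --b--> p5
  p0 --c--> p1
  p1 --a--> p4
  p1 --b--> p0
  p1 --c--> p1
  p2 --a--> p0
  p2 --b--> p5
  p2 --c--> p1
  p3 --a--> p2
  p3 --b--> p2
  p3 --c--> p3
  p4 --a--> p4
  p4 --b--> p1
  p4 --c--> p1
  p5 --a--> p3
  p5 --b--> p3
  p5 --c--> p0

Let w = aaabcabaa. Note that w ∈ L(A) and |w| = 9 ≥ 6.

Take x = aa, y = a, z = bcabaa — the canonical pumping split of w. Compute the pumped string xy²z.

xy^2z = aa·a·a·bcabaa = aaaabcabaa.
Reading y = a takes A from p4 back to p4, so after x·y·y the machine is still in p4, and z then leads to the accepting state p4. Hence aaaabcabaa ∈ L(A).

aaaabcabaa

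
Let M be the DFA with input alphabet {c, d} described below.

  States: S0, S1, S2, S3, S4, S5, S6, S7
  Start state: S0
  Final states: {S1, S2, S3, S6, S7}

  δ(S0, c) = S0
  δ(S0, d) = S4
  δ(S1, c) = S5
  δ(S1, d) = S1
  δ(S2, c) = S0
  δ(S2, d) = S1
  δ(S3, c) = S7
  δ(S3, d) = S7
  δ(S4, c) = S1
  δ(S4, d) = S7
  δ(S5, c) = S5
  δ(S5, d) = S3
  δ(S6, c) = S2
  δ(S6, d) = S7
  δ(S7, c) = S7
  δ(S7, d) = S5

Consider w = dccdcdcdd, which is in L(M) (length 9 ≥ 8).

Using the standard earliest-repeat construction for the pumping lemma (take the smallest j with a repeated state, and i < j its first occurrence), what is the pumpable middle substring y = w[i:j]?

State sequence: S0 -d-> S4 -c-> S1 -c-> S5 -d-> S3 -c-> S7 -d-> S5 -c-> S5 -d-> S3 -d-> S7
First repeat at step 6: S5 was already visited.

So i = 3, j = 6, giving x = w[0:3] = dcc, y = w[3:6] = dcd, z = w[6:9] = cdd.
Check: |xy| = 6 ≤ 8 and |y| = 3 ≥ 1. Reading y takes M from S5 back to S5, so every xyⁱz is accepted.

dcd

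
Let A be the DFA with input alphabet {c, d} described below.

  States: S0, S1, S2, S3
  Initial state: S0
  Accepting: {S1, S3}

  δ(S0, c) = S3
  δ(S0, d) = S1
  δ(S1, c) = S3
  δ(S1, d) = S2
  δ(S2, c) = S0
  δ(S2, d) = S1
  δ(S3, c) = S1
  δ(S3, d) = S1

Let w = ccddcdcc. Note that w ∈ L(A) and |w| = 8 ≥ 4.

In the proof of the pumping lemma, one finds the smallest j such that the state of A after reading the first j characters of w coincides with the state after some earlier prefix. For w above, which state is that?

State sequence: S0 -c-> S3 -c-> S1 -d-> S2 -d-> S1 -c-> S3 -d-> S1 -c-> S3 -c-> S1
First repeat at step 4: S1 was already visited.

The earliest repeat is at step j = 4: A is in S1, which it already visited at step i = 2.
Since A has 4 states, any run of length ≥ 4 visits 4+1 states, so by pigeonhole some state repeats within the first 4 steps — that repeat gives the pumpable loop.

S1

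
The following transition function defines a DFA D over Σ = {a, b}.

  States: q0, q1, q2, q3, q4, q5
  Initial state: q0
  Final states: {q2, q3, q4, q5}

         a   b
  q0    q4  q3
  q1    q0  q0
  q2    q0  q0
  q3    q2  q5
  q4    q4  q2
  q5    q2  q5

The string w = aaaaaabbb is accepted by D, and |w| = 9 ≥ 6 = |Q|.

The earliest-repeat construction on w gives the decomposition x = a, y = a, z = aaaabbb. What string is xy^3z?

aaaaaaaabbb

xy^3z = a·a·a·a·aaaabbb = aaaaaaaabbb.
Reading y = a takes D from q4 back to q4, so after x·y·y·y the machine is still in q4, and z then leads to the accepting state q3. Hence aaaaaaaabbb ∈ L(D).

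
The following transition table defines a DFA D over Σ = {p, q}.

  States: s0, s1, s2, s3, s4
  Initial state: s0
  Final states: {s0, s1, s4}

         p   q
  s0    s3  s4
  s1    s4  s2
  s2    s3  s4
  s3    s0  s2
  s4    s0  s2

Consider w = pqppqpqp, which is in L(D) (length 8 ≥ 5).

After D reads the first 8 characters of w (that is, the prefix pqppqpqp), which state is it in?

Run of D on the first 8 characters of w = p q p p q p q p:
  step 0: s0  (start)
  step 1: s3  (read p: s0→s3)
  step 2: s2  (read q: s3→s2)
  step 3: s3  (read p: s2→s3)
  step 4: s0  (read p: s3→s0)
  step 5: s4  (read q: s0→s4)
  step 6: s0  (read p: s4→s0)
  step 7: s4  (read q: s0→s4)
  step 8: s0  (read p: s4→s0)

After reading 8 characters, D is in state s0.
(This kind of state-tracing is the core of the pumping-lemma construction: with 5 states, pigeonhole forces a repeat within the first 5 steps.)

s0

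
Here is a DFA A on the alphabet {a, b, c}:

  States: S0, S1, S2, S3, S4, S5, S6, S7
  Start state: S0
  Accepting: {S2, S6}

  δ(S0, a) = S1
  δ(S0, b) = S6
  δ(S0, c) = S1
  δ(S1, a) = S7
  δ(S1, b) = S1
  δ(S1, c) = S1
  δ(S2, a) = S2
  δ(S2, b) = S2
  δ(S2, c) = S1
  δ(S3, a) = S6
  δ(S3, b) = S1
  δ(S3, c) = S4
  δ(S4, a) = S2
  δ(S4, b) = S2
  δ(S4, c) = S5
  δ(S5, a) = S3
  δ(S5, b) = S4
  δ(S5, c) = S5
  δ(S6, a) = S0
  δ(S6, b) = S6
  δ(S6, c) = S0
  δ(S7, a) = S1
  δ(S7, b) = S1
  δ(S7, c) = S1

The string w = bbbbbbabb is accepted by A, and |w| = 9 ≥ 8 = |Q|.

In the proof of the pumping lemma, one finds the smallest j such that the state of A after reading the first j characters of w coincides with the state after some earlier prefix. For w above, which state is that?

Run of A on w = b b b b b b a b b:
  step 0: S0  (start)
  step 1: S6  (read b: S0→S6)
  step 2: S6  (read b: S6→S6)   ← first repeat (S6 seen earlier)
  step 3: S6  (read b: S6→S6)
  step 4: S6  (read b: S6→S6)
  step 5: S6  (read b: S6→S6)
  step 6: S6  (read b: S6→S6)
  step 7: S0  (read a: S6→S0)
  step 8: S6  (read b: S0→S6)
  step 9: S6  (read b: S6→S6)

The earliest repeat is at step j = 2: A is in S6, which it already visited at step i = 1.
The DFA has 8 states, so the proof of the pumping lemma guarantees a repeated state among the first 8+1 visited; the segment between the two visits is the pumpable y.

S6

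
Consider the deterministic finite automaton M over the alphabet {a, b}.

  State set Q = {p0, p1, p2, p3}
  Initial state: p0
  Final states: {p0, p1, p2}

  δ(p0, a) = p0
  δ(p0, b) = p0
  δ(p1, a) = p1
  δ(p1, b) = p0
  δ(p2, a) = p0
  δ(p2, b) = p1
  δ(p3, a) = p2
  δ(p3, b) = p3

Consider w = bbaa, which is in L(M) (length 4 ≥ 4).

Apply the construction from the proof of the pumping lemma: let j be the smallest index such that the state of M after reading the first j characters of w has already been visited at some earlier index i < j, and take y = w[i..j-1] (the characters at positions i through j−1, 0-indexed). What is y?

b

Run of M on w = b b a a:
  step 0: p0  (start)
  step 1: p0  (read b: p0→p0)   ← first repeat (p0 seen earlier)
  step 2: p0  (read b: p0→p0)
  step 3: p0  (read a: p0→p0)
  step 4: p0  (read a: p0→p0)

So i = 0, j = 1, giving x = w[0:0] = ε, y = w[0:1] = b, z = w[1:4] = baa.
Check: |xy| = 1 ≤ 4 and |y| = 1 ≥ 1. Reading y takes M from p0 back to p0, so every xyⁱz is accepted.
The DFA has 4 states, so the proof of the pumping lemma guarantees a repeated state among the first 4+1 visited; the segment between the two visits is the pumpable y.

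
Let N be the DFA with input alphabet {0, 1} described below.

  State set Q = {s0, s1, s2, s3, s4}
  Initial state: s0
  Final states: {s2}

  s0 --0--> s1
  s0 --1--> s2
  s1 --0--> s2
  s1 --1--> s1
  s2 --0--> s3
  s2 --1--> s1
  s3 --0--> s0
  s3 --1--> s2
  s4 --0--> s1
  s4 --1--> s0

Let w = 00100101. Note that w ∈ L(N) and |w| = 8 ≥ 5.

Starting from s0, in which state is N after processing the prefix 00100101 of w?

s2

State sequence: s0 -0-> s1 -0-> s2 -1-> s1 -0-> s2 -0-> s3 -1-> s2 -0-> s3 -1-> s2

After reading 8 characters, N is in state s2.
(This kind of state-tracing is the core of the pumping-lemma construction: with 5 states, pigeonhole forces a repeat within the first 5 steps.)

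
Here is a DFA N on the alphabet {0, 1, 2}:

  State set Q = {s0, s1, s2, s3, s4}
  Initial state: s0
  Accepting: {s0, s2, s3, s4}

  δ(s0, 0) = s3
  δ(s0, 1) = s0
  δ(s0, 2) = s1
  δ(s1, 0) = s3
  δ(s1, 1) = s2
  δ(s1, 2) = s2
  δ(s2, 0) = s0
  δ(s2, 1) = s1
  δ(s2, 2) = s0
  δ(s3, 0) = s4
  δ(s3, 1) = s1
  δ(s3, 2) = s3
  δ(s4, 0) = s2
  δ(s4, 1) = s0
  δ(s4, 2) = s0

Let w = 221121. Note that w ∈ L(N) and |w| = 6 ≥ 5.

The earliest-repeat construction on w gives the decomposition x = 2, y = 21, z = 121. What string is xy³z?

2212121121

xy^3z = 2·21·21·21·121 = 2212121121.
Reading y = 21 takes N from s1 back to s1, so after x·y·y·y the machine is still in s1, and z then leads to the accepting state s0. Hence 2212121121 ∈ L(N).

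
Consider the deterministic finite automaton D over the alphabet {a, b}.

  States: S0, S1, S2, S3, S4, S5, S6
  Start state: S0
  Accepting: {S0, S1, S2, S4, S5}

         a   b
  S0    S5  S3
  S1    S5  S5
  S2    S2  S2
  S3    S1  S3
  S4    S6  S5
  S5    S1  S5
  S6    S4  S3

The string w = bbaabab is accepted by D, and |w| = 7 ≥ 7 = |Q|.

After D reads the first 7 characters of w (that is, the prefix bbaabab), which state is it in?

Run of D on the first 7 characters of w = b b a a b a b:
  step 0: S0  (start)
  step 1: S3  (read b: S0→S3)
  step 2: S3  (read b: S3→S3)
  step 3: S1  (read a: S3→S1)
  step 4: S5  (read a: S1→S5)
  step 5: S5  (read b: S5→S5)
  step 6: S1  (read a: S5→S1)
  step 7: S5  (read b: S1→S5)

After reading 7 characters, D is in state S5.
(This kind of state-tracing is the core of the pumping-lemma construction: with 7 states, pigeonhole forces a repeat within the first 7 steps.)

S5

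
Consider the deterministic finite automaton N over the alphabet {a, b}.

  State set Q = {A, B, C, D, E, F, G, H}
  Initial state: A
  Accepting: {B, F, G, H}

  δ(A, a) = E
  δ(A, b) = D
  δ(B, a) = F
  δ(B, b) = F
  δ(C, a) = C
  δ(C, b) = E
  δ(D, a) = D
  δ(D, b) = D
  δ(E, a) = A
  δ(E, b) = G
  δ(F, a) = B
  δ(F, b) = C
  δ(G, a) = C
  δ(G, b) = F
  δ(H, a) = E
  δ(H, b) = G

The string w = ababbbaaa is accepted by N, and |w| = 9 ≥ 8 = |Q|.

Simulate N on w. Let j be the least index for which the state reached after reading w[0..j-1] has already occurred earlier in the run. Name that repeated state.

Run of N on w = a b a b b b a a a:
  step 0: A  (start)
  step 1: E  (read a: A→E)
  step 2: G  (read b: E→G)
  step 3: C  (read a: G→C)
  step 4: E  (read b: C→E)   ← first repeat (E seen earlier)
  step 5: G  (read b: E→G)
  step 6: F  (read b: G→F)
  step 7: B  (read a: F→B)
  step 8: F  (read a: B→F)
  step 9: B  (read a: F→B)

The earliest repeat is at step j = 4: N is in E, which it already visited at step i = 1.

E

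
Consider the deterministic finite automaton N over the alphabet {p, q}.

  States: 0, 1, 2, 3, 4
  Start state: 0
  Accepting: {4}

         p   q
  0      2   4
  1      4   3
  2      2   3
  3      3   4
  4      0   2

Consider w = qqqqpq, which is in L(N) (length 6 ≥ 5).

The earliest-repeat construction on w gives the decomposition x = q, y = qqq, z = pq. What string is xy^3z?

qqqqqqqqqqpq

xy^3z = q·qqq·qqq·qqq·pq = qqqqqqqqqqpq.
Reading y = qqq takes N from 4 back to 4, so after x·y·y·y the machine is still in 4, and z then leads to the accepting state 4. Hence qqqqqqqqqqpq ∈ L(N).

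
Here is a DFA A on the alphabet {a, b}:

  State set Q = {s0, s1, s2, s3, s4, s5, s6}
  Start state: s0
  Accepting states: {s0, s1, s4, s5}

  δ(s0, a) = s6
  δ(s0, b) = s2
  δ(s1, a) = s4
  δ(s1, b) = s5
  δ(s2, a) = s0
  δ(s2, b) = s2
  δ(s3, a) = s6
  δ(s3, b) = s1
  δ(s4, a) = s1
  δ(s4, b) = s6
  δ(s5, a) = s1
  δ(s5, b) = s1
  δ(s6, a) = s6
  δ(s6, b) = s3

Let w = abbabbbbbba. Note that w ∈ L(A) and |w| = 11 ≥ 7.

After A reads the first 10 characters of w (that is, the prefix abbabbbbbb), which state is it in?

State sequence: s0 -a-> s6 -b-> s3 -b-> s1 -a-> s4 -b-> s6 -b-> s3 -b-> s1 -b-> s5 -b-> s1 -b-> s5

After reading 10 characters, A is in state s5.

s5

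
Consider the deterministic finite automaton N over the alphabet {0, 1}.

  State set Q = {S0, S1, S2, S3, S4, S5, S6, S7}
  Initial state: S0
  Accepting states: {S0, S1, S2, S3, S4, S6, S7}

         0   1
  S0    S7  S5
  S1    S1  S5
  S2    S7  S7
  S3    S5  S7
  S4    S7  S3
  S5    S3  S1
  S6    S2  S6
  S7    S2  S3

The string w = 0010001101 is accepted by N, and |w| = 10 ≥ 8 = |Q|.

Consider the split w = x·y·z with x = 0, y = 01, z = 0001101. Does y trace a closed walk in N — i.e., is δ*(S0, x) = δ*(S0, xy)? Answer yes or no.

yes

Run of N on the first 3 characters of w = 0 0 1:
  step 0: S0  (start)
  step 1: S7  (read 0: S0→S7)
  step 2: S2  (read 0: S7→S2)
  step 3: S7  (read 1: S2→S7)

After x (step 1): S7. After xy (step 3): S7.
They match, so y = 01 drives N around a cycle from S7 back to itself; pumping y any number of times keeps N in S7 before reading z, and xyⁱz ∈ L(N) for every i ≥ 0.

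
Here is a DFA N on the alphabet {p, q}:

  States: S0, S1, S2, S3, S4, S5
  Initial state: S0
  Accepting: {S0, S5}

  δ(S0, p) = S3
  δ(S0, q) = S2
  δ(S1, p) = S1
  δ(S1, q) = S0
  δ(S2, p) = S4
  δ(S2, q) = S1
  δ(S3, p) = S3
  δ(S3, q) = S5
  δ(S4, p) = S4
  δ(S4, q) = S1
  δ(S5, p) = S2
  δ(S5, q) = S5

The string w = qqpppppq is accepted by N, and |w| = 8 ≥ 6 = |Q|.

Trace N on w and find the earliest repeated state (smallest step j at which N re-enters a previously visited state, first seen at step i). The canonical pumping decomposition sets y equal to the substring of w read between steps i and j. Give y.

p

State sequence: S0 -q-> S2 -q-> S1 -p-> S1 -p-> S1 -p-> S1 -p-> S1 -p-> S1 -q-> S0
First repeat at step 3: S1 was already visited.

So i = 2, j = 3, giving x = w[0:2] = qq, y = w[2:3] = p, z = w[3:8] = ppppq.
Check: |xy| = 3 ≤ 6 and |y| = 1 ≥ 1. Reading y takes N from S1 back to S1, so every xyⁱz is accepted.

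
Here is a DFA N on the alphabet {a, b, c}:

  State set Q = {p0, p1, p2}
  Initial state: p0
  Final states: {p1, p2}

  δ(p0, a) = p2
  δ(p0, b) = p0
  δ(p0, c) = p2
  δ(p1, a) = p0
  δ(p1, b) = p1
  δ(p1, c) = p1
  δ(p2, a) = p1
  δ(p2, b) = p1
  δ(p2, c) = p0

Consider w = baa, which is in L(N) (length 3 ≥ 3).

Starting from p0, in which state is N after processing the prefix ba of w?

State sequence: p0 -b-> p0 -a-> p2

After reading 2 characters, N is in state p2.

p2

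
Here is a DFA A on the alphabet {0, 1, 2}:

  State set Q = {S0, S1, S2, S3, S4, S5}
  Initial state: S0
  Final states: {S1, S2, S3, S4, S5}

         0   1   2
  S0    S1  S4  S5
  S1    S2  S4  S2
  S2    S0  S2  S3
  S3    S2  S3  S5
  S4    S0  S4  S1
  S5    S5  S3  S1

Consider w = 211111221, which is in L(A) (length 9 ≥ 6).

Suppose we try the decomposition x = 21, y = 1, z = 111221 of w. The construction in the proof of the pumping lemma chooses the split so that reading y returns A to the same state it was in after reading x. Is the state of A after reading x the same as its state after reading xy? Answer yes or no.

yes

State sequence: S0 -2-> S5 -1-> S3 -1-> S3

After x (step 2): S3. After xy (step 3): S3.
They match, so y = 1 drives A around a cycle from S3 back to itself; pumping y any number of times keeps A in S3 before reading z, and xyⁱz ∈ L(A) for every i ≥ 0.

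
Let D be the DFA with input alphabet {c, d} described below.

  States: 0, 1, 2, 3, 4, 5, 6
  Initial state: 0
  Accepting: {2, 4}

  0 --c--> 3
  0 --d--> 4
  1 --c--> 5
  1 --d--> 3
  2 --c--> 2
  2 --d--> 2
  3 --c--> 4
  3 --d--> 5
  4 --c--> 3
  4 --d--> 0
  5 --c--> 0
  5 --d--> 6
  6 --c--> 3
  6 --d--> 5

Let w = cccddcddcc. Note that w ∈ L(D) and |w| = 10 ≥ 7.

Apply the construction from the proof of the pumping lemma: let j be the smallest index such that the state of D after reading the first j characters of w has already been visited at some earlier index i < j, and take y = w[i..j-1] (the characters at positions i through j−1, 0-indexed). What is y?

Run of D on w = c c c d d c d d c c:
  step 0: 0  (start)
  step 1: 3  (read c: 0→3)
  step 2: 4  (read c: 3→4)
  step 3: 3  (read c: 4→3)   ← first repeat (3 seen earlier)
  step 4: 5  (read d: 3→5)
  step 5: 6  (read d: 5→6)
  step 6: 3  (read c: 6→3)
  step 7: 5  (read d: 3→5)
  step 8: 6  (read d: 5→6)
  step 9: 3  (read c: 6→3)
  step 10: 4  (read c: 3→4)

So i = 1, j = 3, giving x = w[0:1] = c, y = w[1:3] = cc, z = w[3:10] = ddcddcc.
Check: |xy| = 3 ≤ 7 and |y| = 2 ≥ 1. Reading y takes D from 3 back to 3, so every xyⁱz is accepted.
With |Q| = 7, pigeonhole forces a state repeat no later than step 7; the substring read between the first and second visits to that state can be pumped.

cc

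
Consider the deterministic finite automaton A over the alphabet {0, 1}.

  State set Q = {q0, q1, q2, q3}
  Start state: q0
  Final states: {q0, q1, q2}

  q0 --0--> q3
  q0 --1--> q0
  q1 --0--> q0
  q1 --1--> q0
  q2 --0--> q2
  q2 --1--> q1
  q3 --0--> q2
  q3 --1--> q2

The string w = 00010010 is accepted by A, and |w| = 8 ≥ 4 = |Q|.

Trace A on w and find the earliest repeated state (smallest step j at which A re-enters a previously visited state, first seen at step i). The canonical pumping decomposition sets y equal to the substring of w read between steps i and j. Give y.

State sequence: q0 -0-> q3 -0-> q2 -0-> q2 -1-> q1 -0-> q0 -0-> q3 -1-> q2 -0-> q2
First repeat at step 3: q2 was already visited.

So i = 2, j = 3, giving x = w[0:2] = 00, y = w[2:3] = 0, z = w[3:8] = 10010.
Check: |xy| = 3 ≤ 4 and |y| = 1 ≥ 1. Reading y takes A from q2 back to q2, so every xyⁱz is accepted.
With |Q| = 4, pigeonhole forces a state repeat no later than step 4; the substring read between the first and second visits to that state can be pumped.

0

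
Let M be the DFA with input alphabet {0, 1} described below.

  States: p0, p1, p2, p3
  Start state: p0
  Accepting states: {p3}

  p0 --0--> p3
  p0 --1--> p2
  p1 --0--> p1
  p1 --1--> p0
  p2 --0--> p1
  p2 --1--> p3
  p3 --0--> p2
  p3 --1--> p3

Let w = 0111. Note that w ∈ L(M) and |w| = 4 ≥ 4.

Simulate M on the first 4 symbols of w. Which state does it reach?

Run of M on the first 4 characters of w = 0 1 1 1:
  step 0: p0  (start)
  step 1: p3  (read 0: p0→p3)
  step 2: p3  (read 1: p3→p3)
  step 3: p3  (read 1: p3→p3)
  step 4: p3  (read 1: p3→p3)

After reading 4 characters, M is in state p3.

p3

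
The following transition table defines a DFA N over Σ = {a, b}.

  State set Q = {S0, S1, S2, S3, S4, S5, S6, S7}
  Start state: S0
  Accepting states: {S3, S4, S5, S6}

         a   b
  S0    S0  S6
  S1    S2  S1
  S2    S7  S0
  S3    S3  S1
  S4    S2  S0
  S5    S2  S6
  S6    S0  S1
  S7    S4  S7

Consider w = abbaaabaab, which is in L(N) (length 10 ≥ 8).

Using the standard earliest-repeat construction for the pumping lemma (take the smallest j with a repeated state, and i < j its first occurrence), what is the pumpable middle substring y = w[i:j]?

State sequence: S0 -a-> S0 -b-> S6 -b-> S1 -a-> S2 -a-> S7 -a-> S4 -b-> S0 -a-> S0 -a-> S0 -b-> S6
First repeat at step 1: S0 was already visited.

So i = 0, j = 1, giving x = w[0:0] = ε, y = w[0:1] = a, z = w[1:10] = bbaaabaab.
Check: |xy| = 1 ≤ 8 and |y| = 1 ≥ 1. Reading y takes N from S0 back to S0, so every xyⁱz is accepted.

a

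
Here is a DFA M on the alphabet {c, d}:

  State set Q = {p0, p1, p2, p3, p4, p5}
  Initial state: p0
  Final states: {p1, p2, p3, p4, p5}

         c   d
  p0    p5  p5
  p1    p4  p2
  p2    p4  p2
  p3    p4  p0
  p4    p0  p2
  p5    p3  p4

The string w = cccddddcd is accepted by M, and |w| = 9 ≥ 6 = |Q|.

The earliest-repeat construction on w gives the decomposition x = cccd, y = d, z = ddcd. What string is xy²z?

xy^2z = cccd·d·d·ddcd = cccdddddcd.
Reading y = d takes M from p2 back to p2, so after x·y·y the machine is still in p2, and z then leads to the accepting state p2. Hence cccdddddcd ∈ L(M).

cccdddddcd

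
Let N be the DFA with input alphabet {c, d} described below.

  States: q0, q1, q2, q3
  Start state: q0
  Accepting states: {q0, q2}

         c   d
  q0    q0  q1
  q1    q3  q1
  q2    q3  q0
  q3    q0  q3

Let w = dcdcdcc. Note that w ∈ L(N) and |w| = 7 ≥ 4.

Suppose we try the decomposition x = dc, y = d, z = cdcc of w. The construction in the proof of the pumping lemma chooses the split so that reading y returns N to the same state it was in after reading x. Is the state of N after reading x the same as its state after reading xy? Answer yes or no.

Run of N on the first 3 characters of w = d c d:
  step 0: q0  (start)
  step 1: q1  (read d: q0→q1)
  step 2: q3  (read c: q1→q3)
  step 3: q3  (read d: q3→q3)

After x (step 2): q3. After xy (step 3): q3.
They match, so y = d drives N around a cycle from q3 back to itself; pumping y any number of times keeps N in q3 before reading z, and xyⁱz ∈ L(N) for every i ≥ 0.

yes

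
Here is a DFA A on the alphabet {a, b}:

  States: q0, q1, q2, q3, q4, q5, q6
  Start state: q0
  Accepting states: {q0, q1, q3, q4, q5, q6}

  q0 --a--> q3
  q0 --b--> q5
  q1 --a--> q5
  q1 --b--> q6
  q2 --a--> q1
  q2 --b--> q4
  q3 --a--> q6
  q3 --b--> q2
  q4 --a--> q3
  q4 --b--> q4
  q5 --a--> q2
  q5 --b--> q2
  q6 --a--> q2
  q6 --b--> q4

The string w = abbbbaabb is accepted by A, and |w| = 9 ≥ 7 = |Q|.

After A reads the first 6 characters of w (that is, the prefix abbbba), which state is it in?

Run of A on the first 6 characters of w = a b b b b a:
  step 0: q0  (start)
  step 1: q3  (read a: q0→q3)
  step 2: q2  (read b: q3→q2)
  step 3: q4  (read b: q2→q4)
  step 4: q4  (read b: q4→q4)
  step 5: q4  (read b: q4→q4)
  step 6: q3  (read a: q4→q3)

After reading 6 characters, A is in state q3.
(This kind of state-tracing is the core of the pumping-lemma construction: with 7 states, pigeonhole forces a repeat within the first 7 steps.)

q3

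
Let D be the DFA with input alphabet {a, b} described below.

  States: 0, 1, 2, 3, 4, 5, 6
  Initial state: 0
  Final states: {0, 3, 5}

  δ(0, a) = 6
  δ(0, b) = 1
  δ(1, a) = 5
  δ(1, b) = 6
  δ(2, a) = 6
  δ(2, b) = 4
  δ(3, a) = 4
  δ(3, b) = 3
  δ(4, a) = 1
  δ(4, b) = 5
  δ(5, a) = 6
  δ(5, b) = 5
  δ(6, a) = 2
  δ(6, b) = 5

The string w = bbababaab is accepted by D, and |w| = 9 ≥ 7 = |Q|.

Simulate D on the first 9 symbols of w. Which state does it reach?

Run of D on the first 9 characters of w = b b a b a b a a b:
  step 0: 0  (start)
  step 1: 1  (read b: 0→1)
  step 2: 6  (read b: 1→6)
  step 3: 2  (read a: 6→2)
  step 4: 4  (read b: 2→4)
  step 5: 1  (read a: 4→1)
  step 6: 6  (read b: 1→6)
  step 7: 2  (read a: 6→2)
  step 8: 6  (read a: 2→6)
  step 9: 5  (read b: 6→5)

After reading 9 characters, D is in state 5.

5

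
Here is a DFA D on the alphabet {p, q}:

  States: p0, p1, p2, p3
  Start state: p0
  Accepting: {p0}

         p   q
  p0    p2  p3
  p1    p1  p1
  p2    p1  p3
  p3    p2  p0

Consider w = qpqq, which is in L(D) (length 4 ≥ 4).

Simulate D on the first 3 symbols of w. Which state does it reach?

State sequence: p0 -q-> p3 -p-> p2 -q-> p3

After reading 3 characters, D is in state p3.

p3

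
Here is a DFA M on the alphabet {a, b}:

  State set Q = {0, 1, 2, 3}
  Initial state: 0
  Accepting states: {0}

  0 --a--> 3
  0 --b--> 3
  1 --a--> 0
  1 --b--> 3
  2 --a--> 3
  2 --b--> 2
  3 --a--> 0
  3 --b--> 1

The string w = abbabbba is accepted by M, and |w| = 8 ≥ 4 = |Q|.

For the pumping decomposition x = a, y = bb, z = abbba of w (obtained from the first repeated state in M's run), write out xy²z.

abbbbabbba

xy^2z = a·bb·bb·abbba = abbbbabbba.
Reading y = bb takes M from 3 back to 3, so after x·y·y the machine is still in 3, and z then leads to the accepting state 0. Hence abbbbabbba ∈ L(M).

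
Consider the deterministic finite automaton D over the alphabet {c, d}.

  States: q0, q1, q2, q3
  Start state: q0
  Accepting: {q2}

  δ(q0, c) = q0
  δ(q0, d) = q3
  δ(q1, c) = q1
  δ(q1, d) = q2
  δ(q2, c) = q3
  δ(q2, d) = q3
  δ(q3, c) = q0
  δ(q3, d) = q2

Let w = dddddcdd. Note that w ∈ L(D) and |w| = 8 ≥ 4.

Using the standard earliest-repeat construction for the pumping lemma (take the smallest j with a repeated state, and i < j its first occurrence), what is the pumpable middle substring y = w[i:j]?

dd

Run of D on w = d d d d d c d d:
  step 0: q0  (start)
  step 1: q3  (read d: q0→q3)
  step 2: q2  (read d: q3→q2)
  step 3: q3  (read d: q2→q3)   ← first repeat (q3 seen earlier)
  step 4: q2  (read d: q3→q2)
  step 5: q3  (read d: q2→q3)
  step 6: q0  (read c: q3→q0)
  step 7: q3  (read d: q0→q3)
  step 8: q2  (read d: q3→q2)

So i = 1, j = 3, giving x = w[0:1] = d, y = w[1:3] = dd, z = w[3:8] = ddcdd.
Check: |xy| = 3 ≤ 4 and |y| = 2 ≥ 1. Reading y takes D from q3 back to q3, so every xyⁱz is accepted.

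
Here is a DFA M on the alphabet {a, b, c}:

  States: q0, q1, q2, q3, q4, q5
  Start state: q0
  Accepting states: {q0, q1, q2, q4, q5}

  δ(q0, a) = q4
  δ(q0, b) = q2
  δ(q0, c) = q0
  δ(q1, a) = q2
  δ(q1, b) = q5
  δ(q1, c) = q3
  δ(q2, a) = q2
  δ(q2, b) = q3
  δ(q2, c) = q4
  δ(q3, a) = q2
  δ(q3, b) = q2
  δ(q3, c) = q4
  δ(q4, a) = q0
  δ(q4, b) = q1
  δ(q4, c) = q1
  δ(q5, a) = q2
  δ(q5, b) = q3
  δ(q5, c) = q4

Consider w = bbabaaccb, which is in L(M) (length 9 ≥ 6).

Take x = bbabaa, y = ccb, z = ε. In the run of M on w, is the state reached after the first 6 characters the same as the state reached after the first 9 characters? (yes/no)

no

Run of M on the first 9 characters of w = b b a b a a c c b:
  step 0: q0  (start)
  step 1: q2  (read b: q0→q2)
  step 2: q3  (read b: q2→q3)
  step 3: q2  (read a: q3→q2)
  step 4: q3  (read b: q2→q3)
  step 5: q2  (read a: q3→q2)
  step 6: q2  (read a: q2→q2)
  step 7: q4  (read c: q2→q4)
  step 8: q1  (read c: q4→q1)
  step 9: q5  (read b: q1→q5)

After x (step 6): q2. After xy (step 9): q5.
They differ (q2 ≠ q5), so y is not a cycle from the state after x; this split is not the one the pumping-lemma construction produces, and pumping y need not keep the string in L(M).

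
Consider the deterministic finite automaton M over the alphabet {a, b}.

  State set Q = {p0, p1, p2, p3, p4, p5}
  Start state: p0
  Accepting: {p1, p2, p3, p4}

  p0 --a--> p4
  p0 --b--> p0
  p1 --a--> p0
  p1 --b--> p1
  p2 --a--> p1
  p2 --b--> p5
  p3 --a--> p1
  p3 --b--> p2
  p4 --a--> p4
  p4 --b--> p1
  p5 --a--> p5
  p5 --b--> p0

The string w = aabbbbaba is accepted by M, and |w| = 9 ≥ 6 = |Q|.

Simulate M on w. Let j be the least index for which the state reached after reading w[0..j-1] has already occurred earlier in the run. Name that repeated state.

State sequence: p0 -a-> p4 -a-> p4 -b-> p1 -b-> p1 -b-> p1 -b-> p1 -a-> p0 -b-> p0 -a-> p4
First repeat at step 2: p4 was already visited.

The earliest repeat is at step j = 2: M is in p4, which it already visited at step i = 1.
Since M has 6 states, any run of length ≥ 6 visits 6+1 states, so by pigeonhole some state repeats within the first 6 steps — that repeat gives the pumpable loop.

p4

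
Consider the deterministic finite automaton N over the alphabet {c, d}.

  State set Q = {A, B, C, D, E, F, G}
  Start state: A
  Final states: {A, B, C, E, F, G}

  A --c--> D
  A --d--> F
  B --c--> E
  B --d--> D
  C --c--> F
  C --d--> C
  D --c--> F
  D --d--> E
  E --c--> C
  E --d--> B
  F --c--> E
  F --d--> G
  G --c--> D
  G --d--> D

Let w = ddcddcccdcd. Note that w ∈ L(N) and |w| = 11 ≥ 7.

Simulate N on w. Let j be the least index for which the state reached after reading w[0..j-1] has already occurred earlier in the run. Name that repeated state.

E

State sequence: A -d-> F -d-> G -c-> D -d-> E -d-> B -c-> E -c-> C -c-> F -d-> G -c-> D -d-> E
First repeat at step 6: E was already visited.

The earliest repeat is at step j = 6: N is in E, which it already visited at step i = 4.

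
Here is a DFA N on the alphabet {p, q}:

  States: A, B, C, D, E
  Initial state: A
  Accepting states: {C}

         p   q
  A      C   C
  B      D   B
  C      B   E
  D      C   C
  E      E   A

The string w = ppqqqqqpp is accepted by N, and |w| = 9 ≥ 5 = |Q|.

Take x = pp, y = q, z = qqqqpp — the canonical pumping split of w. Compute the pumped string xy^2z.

ppqqqqqqpp

xy^2z = pp·q·q·qqqqpp = ppqqqqqqpp.
Reading y = q takes N from B back to B, so after x·y·y the machine is still in B, and z then leads to the accepting state C. Hence ppqqqqqqpp ∈ L(N).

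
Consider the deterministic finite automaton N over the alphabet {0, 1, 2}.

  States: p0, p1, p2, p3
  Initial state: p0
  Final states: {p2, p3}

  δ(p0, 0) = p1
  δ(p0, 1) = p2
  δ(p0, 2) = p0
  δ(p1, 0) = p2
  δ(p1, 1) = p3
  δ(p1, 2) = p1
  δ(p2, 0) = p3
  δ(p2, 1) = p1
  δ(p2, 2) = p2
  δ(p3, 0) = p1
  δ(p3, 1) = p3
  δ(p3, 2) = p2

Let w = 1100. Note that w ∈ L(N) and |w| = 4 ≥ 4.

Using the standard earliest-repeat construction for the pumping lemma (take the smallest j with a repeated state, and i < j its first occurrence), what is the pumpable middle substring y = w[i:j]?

State sequence: p0 -1-> p2 -1-> p1 -0-> p2 -0-> p3
First repeat at step 3: p2 was already visited.

So i = 1, j = 3, giving x = w[0:1] = 1, y = w[1:3] = 10, z = w[3:4] = 0.
Check: |xy| = 3 ≤ 4 and |y| = 2 ≥ 1. Reading y takes N from p2 back to p2, so every xyⁱz is accepted.
Pumping length from the standard proof: p = 4 (the number of states). The repeated state found above gives |xy| = j ≤ 4 and |y| = j − i ≥ 1.

10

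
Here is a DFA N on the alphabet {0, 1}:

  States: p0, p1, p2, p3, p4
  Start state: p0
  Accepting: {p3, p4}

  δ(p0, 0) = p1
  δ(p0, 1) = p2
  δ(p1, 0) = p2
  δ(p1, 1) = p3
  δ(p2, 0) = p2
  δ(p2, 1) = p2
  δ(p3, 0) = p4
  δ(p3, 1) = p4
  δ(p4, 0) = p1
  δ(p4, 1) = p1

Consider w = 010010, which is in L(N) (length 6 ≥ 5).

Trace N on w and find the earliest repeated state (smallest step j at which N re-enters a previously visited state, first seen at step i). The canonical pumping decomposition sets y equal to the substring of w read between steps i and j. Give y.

100

Run of N on w = 0 1 0 0 1 0:
  step 0: p0  (start)
  step 1: p1  (read 0: p0→p1)
  step 2: p3  (read 1: p1→p3)
  step 3: p4  (read 0: p3→p4)
  step 4: p1  (read 0: p4→p1)   ← first repeat (p1 seen earlier)
  step 5: p3  (read 1: p1→p3)
  step 6: p4  (read 0: p3→p4)

So i = 1, j = 4, giving x = w[0:1] = 0, y = w[1:4] = 100, z = w[4:6] = 10.
Check: |xy| = 4 ≤ 5 and |y| = 3 ≥ 1. Reading y takes N from p1 back to p1, so every xyⁱz is accepted.
The DFA has 5 states, so the proof of the pumping lemma guarantees a repeated state among the first 5+1 visited; the segment between the two visits is the pumpable y.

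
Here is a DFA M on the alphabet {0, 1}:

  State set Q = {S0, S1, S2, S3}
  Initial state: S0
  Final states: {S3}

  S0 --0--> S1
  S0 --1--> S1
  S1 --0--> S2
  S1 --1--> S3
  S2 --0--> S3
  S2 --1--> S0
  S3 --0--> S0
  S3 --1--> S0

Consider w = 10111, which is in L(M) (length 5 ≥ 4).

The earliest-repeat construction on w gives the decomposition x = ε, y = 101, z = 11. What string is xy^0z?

11

xy⁰z = xz = ε·11 = 11.
Reading y = 101 takes M from S0 back to S0, so after x the machine is still in S0, and z then leads to the accepting state S3. Hence 11 ∈ L(M).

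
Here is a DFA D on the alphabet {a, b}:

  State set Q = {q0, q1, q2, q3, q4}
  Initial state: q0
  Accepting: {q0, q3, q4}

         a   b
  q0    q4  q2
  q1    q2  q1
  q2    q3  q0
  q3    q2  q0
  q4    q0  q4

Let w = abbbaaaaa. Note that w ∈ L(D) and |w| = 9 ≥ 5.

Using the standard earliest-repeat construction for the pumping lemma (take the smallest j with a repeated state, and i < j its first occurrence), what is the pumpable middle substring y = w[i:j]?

State sequence: q0 -a-> q4 -b-> q4 -b-> q4 -b-> q4 -a-> q0 -a-> q4 -a-> q0 -a-> q4 -a-> q0
First repeat at step 2: q4 was already visited.

So i = 1, j = 2, giving x = w[0:1] = a, y = w[1:2] = b, z = w[2:9] = bbaaaaa.
Check: |xy| = 2 ≤ 5 and |y| = 1 ≥ 1. Reading y takes D from q4 back to q4, so every xyⁱz is accepted.

b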